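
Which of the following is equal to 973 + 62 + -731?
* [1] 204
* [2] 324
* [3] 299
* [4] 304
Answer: 4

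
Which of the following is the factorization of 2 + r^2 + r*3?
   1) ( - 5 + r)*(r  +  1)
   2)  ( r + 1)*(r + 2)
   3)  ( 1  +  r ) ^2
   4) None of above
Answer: 2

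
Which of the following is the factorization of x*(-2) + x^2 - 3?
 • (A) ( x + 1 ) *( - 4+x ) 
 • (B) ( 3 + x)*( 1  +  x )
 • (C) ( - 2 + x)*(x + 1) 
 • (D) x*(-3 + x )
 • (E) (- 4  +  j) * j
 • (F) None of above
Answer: F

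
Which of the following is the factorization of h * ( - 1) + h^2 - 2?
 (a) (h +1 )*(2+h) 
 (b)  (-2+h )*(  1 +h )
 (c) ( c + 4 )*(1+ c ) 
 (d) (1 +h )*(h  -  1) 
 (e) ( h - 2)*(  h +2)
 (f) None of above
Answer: b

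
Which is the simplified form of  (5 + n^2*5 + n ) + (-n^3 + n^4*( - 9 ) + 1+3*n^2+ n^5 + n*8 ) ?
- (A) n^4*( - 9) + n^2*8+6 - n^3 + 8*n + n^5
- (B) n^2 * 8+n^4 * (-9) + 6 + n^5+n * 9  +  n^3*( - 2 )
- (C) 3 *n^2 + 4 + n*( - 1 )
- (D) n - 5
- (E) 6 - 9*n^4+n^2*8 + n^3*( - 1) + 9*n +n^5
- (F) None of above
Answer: E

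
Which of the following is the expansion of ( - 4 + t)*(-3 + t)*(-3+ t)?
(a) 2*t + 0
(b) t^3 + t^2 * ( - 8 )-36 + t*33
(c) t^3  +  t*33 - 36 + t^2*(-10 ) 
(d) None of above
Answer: c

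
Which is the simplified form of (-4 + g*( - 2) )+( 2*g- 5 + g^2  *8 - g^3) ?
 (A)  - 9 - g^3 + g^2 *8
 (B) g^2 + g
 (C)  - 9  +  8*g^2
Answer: A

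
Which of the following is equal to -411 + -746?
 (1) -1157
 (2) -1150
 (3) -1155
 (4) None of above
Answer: 1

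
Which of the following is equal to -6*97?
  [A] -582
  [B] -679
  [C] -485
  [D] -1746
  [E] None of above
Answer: A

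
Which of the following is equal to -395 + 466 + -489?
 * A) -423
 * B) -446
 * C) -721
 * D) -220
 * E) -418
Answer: E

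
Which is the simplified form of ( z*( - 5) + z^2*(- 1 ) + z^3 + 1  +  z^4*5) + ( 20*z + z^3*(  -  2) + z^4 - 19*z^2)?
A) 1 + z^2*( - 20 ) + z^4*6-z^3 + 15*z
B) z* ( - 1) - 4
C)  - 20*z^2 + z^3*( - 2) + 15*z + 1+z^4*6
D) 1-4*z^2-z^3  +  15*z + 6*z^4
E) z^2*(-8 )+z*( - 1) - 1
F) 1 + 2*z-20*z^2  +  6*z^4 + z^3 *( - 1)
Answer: A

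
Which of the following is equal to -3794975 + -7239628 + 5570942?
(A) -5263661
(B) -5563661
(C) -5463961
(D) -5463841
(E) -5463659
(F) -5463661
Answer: F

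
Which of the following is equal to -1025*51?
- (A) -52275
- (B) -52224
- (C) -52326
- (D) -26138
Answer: A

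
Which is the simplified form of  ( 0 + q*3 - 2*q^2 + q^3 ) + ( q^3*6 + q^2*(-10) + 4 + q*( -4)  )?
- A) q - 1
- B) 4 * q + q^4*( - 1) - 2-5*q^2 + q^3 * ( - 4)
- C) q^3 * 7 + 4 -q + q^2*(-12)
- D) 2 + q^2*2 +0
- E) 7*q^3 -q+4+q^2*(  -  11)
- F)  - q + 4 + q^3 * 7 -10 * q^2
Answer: C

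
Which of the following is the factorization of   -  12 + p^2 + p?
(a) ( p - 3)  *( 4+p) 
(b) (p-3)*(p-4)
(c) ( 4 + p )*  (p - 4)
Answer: a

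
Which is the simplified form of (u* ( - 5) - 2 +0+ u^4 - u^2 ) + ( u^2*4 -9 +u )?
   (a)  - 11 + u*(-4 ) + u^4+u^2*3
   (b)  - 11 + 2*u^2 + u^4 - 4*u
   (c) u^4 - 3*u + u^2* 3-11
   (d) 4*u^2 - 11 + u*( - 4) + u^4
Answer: a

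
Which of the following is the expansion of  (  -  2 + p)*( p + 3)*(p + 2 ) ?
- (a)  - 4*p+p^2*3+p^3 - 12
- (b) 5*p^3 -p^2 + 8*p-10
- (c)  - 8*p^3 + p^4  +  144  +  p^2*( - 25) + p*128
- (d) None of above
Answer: a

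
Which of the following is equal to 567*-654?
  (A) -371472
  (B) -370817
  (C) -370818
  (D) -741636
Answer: C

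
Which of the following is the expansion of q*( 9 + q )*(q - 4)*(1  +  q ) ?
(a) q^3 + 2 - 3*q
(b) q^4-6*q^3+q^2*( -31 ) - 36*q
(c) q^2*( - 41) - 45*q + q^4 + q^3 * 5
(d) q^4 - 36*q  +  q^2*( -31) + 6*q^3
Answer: d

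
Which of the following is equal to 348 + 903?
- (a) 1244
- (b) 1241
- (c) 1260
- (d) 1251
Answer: d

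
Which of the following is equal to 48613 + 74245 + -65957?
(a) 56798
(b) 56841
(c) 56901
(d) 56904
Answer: c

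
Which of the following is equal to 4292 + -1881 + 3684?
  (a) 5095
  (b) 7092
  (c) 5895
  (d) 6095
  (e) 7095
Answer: d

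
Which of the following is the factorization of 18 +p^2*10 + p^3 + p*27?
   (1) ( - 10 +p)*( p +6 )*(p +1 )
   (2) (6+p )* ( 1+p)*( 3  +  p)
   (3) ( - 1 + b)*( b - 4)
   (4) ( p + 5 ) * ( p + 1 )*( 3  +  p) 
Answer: 2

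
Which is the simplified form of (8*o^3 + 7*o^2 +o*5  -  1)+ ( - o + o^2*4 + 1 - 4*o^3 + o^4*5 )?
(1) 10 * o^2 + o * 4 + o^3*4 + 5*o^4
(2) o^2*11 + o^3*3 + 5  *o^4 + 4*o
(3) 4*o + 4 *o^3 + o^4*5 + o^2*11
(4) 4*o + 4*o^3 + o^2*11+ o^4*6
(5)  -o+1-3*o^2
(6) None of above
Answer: 3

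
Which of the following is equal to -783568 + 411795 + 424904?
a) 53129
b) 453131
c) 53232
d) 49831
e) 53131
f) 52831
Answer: e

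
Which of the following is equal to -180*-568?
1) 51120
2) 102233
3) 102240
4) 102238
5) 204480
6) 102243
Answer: 3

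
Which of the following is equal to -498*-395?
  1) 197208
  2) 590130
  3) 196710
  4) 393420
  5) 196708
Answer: 3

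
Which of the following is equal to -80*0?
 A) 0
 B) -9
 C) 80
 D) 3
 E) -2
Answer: A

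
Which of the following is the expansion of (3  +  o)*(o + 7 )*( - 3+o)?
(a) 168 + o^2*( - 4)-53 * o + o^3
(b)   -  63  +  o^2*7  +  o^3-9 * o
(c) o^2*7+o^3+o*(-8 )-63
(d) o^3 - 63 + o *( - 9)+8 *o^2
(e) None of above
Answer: b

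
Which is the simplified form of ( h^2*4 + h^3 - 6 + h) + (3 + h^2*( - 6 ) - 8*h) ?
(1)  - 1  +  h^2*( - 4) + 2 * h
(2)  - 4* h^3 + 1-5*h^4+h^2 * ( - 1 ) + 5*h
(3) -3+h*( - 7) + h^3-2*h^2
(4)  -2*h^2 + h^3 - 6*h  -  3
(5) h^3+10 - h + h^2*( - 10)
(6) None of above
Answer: 3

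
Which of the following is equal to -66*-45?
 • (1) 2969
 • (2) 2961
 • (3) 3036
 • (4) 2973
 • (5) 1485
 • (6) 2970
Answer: 6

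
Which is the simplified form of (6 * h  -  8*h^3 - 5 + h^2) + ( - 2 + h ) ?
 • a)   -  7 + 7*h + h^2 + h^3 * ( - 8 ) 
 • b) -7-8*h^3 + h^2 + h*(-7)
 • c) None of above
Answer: a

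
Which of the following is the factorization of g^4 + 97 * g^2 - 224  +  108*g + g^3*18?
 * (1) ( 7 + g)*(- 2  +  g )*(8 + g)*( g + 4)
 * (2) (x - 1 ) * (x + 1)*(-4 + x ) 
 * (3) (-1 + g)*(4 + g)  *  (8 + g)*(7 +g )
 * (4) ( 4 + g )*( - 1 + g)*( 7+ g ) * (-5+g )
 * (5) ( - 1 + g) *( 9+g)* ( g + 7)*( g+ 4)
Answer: 3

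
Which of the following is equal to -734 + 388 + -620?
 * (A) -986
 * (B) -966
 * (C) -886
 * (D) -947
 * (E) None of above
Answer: B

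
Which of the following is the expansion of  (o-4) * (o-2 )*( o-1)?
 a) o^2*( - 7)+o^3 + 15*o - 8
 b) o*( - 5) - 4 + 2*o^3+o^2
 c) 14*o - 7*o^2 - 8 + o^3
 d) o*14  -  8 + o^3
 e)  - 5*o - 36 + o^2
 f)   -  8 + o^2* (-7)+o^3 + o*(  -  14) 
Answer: c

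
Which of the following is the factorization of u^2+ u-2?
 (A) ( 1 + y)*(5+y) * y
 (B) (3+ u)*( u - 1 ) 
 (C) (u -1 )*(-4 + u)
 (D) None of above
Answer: D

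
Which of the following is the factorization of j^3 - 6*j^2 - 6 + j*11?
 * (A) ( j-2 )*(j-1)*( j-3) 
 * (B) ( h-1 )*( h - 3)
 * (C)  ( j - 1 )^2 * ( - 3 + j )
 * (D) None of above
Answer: A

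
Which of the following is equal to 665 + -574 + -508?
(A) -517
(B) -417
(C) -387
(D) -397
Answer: B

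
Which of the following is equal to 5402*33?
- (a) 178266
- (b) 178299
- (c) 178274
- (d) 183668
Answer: a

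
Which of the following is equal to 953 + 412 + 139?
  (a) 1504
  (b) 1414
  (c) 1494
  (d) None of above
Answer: a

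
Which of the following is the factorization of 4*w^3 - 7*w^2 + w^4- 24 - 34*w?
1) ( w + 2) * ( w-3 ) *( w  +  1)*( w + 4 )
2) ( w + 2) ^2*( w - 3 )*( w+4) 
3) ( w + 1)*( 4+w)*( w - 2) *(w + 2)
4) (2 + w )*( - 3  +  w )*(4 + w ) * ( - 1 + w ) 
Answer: 1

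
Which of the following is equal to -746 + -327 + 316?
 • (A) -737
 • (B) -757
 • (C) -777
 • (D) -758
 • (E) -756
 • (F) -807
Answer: B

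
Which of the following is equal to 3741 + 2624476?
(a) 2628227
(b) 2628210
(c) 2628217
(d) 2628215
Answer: c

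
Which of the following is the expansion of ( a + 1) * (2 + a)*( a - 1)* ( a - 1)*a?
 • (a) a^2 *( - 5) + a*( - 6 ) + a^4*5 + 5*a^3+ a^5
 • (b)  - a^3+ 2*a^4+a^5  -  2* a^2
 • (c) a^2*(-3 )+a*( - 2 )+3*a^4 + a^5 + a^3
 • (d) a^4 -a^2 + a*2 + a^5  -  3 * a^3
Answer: d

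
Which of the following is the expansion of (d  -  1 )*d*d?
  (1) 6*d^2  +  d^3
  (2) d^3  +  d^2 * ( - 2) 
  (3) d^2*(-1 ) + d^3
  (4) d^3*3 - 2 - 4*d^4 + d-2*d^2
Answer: 3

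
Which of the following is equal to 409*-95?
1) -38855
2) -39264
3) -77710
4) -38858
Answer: 1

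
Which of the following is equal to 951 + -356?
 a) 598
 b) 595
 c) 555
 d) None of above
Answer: b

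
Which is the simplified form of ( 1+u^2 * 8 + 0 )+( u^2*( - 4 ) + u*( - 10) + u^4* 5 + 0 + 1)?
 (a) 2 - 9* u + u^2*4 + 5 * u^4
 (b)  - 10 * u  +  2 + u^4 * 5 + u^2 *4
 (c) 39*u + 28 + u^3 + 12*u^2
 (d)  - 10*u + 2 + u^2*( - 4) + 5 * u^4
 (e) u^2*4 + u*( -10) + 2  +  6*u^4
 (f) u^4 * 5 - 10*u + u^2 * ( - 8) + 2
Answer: b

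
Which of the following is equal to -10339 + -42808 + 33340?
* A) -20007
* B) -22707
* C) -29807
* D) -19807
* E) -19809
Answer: D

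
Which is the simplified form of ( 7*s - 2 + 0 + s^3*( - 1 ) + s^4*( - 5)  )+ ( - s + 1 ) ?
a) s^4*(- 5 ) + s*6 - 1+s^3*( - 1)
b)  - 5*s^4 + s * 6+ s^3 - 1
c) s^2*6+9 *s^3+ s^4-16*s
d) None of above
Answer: a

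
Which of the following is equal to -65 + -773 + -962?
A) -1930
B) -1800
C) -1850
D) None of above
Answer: B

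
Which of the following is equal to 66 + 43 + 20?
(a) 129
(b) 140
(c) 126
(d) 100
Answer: a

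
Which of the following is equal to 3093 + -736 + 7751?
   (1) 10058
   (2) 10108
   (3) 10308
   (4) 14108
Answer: 2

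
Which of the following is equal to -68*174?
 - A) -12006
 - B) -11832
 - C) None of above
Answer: B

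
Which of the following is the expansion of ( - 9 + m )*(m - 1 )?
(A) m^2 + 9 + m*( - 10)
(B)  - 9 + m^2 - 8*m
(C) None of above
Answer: A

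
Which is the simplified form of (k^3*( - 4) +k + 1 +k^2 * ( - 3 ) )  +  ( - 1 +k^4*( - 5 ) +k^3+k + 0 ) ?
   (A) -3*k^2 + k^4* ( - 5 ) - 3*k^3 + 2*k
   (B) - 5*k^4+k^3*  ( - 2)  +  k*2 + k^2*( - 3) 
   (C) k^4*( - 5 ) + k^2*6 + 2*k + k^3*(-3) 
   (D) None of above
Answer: A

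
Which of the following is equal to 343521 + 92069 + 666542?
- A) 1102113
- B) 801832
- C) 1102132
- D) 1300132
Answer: C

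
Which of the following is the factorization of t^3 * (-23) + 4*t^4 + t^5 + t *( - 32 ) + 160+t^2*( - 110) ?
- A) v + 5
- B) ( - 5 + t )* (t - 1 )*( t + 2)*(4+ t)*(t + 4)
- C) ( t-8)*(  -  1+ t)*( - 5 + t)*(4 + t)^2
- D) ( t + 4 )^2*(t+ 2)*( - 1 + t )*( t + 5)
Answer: B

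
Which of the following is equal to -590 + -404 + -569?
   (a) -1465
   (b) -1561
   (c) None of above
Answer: c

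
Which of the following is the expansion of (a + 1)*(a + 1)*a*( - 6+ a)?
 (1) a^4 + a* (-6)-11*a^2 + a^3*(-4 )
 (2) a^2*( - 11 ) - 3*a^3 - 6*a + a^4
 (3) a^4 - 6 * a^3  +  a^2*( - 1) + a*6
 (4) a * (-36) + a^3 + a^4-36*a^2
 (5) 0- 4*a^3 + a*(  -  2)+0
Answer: 1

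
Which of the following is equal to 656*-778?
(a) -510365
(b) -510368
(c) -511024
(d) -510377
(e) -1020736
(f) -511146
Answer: b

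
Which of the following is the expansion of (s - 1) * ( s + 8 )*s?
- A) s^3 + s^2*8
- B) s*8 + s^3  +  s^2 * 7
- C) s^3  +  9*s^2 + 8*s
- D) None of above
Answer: D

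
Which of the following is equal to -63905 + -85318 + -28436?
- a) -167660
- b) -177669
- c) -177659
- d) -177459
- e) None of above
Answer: c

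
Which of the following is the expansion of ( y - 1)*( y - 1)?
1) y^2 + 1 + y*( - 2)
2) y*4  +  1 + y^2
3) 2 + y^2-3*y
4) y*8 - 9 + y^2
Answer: 1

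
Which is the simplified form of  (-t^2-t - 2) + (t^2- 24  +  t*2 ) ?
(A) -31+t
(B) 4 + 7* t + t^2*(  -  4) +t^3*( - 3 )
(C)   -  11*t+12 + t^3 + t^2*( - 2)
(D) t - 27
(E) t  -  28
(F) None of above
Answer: F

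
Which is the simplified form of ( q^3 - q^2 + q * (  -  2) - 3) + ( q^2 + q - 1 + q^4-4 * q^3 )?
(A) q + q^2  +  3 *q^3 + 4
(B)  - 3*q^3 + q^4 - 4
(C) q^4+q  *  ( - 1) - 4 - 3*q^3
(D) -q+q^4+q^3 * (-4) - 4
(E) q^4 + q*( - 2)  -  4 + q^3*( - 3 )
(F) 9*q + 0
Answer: C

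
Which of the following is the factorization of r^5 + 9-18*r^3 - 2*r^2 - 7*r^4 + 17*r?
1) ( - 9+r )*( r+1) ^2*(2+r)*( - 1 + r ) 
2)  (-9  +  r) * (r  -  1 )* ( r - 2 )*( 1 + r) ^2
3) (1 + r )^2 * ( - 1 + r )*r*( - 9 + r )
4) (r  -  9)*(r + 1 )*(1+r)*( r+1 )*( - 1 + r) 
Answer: 4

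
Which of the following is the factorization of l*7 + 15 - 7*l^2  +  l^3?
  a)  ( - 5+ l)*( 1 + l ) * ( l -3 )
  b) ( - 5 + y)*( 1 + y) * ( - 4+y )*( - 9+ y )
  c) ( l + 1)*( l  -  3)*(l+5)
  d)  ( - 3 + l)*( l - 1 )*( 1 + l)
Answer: a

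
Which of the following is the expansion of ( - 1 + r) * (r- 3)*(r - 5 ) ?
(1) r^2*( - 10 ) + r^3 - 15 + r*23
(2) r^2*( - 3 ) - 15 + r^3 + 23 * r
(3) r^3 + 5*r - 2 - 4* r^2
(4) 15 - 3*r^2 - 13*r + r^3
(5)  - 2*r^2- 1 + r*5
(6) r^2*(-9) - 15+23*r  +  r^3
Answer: 6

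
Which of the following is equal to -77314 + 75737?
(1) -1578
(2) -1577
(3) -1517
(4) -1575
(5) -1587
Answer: 2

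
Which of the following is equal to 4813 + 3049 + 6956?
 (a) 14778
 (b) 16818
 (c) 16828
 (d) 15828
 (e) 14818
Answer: e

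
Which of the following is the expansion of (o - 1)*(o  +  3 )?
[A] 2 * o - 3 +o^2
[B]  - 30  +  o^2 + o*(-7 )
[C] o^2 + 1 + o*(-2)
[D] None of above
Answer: A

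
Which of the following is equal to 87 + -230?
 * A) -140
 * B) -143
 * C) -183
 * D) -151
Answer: B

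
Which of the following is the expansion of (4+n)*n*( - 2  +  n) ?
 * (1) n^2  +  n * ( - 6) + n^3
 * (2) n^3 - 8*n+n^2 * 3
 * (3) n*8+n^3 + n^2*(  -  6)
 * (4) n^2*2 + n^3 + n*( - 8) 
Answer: 4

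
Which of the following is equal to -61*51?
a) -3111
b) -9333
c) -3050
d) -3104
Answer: a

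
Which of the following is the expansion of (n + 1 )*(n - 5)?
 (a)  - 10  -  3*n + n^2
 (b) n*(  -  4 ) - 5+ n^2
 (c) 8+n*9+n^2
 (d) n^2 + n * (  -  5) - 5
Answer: b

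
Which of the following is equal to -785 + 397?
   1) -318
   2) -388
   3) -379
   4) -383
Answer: 2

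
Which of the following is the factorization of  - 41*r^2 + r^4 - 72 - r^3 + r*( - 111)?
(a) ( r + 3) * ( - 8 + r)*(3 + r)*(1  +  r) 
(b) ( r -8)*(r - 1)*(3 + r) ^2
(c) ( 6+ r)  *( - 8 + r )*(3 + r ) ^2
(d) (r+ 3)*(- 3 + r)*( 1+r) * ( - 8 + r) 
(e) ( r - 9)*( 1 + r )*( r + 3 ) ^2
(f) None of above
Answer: a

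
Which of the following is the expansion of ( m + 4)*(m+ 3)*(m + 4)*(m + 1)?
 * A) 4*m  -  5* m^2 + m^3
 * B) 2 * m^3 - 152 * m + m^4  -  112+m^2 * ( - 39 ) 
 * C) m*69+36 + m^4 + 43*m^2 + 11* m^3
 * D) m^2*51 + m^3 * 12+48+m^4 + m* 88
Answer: D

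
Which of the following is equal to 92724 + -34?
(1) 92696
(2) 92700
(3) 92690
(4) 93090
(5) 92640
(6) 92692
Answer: 3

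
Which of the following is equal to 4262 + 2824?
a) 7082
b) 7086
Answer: b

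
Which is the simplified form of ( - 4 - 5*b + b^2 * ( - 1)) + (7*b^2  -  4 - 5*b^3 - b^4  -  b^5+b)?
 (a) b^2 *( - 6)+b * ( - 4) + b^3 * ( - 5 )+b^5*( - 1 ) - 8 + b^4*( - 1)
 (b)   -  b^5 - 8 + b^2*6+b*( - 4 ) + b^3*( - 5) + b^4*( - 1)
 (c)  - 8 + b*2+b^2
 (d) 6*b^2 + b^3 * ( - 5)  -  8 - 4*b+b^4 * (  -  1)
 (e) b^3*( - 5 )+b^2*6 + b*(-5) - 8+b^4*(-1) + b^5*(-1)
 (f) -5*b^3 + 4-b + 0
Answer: b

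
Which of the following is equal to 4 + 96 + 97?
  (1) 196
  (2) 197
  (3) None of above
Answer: 2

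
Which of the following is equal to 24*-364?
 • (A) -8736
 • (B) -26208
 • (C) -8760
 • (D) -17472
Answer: A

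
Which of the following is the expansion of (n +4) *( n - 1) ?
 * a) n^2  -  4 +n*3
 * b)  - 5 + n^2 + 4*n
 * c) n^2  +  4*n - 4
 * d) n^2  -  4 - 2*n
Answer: a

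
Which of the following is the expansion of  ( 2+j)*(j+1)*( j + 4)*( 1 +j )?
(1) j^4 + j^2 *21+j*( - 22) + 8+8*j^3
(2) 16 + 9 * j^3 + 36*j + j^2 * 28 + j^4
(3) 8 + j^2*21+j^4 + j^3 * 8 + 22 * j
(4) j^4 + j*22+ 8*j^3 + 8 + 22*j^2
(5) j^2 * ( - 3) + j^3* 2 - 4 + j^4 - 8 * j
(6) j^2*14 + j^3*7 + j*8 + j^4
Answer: 3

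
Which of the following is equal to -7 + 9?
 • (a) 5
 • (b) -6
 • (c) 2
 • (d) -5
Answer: c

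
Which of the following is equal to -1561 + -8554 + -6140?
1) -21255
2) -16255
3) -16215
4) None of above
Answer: 2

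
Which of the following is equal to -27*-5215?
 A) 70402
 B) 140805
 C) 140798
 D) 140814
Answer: B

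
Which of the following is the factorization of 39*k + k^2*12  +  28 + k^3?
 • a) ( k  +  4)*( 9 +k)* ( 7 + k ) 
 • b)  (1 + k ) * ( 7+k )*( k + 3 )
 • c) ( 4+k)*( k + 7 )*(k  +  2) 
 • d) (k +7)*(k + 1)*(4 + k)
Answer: d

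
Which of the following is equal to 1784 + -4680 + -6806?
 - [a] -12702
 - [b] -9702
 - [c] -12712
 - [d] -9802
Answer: b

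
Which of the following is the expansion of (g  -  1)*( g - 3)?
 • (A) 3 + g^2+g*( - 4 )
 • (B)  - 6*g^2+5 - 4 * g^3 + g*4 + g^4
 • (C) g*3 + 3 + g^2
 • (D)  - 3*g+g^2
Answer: A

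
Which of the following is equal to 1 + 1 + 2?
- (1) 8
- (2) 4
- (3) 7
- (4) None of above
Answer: 2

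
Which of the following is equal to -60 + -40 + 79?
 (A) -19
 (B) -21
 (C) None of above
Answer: B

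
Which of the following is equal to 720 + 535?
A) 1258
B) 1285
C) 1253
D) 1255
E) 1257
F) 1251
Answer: D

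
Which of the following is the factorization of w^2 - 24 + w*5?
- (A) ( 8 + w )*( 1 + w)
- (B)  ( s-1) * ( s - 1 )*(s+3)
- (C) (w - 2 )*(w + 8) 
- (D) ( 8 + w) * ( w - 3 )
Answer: D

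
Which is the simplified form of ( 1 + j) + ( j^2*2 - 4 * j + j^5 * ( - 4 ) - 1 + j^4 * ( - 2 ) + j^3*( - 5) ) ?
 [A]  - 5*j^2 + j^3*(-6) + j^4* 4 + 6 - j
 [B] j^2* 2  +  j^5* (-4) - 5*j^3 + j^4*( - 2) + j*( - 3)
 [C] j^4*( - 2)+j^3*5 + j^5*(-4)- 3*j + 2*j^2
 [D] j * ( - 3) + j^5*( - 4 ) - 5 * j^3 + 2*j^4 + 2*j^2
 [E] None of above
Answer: B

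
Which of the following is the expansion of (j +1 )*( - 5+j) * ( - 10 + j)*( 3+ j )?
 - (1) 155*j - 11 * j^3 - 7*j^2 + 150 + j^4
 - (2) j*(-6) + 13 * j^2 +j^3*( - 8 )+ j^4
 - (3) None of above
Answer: 1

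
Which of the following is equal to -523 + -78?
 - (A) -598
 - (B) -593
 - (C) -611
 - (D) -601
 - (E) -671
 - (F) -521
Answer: D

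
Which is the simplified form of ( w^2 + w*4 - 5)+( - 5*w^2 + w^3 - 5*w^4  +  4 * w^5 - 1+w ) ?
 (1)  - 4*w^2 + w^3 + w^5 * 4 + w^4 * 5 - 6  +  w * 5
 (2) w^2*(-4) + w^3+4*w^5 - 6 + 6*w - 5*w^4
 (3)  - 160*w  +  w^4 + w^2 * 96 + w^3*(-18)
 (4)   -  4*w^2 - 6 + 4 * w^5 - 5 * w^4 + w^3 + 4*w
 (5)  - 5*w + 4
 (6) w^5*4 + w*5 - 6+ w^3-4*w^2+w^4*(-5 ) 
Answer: 6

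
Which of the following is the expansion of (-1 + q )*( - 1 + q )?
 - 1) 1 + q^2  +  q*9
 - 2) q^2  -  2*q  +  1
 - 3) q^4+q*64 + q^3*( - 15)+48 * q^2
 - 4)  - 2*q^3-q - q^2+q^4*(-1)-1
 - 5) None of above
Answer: 2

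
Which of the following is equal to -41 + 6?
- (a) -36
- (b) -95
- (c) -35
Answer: c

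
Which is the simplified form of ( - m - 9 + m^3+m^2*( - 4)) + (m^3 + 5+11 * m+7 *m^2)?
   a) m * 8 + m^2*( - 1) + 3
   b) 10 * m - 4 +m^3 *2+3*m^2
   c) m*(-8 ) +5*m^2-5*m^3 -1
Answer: b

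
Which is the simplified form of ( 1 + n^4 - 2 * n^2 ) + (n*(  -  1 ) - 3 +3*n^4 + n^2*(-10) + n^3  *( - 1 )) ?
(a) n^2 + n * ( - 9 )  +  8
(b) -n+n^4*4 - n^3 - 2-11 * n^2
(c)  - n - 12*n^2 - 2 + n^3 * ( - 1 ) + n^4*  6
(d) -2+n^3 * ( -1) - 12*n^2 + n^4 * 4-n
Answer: d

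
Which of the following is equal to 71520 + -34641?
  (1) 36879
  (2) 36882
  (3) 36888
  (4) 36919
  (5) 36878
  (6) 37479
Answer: 1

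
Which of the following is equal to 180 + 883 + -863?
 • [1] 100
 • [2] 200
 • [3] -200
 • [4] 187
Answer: 2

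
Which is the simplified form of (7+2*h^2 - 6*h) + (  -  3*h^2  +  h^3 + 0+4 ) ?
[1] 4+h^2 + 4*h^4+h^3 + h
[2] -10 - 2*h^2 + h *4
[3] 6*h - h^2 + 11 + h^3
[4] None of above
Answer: 4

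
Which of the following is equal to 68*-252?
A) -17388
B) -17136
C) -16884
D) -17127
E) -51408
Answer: B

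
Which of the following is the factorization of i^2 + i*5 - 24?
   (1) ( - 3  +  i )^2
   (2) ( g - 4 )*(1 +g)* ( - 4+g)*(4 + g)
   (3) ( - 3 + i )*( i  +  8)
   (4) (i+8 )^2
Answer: 3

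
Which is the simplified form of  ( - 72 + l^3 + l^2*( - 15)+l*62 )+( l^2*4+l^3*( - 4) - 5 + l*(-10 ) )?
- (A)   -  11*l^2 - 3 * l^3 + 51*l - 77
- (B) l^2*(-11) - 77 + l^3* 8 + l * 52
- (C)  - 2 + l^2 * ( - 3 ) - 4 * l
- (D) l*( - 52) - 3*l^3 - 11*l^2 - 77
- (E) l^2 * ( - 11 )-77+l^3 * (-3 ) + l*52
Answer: E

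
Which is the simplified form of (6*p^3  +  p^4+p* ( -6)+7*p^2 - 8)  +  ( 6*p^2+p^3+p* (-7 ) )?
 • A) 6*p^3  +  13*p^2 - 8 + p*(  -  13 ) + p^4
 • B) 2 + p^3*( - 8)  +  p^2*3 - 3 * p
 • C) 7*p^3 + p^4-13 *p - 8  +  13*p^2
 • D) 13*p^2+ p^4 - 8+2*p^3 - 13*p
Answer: C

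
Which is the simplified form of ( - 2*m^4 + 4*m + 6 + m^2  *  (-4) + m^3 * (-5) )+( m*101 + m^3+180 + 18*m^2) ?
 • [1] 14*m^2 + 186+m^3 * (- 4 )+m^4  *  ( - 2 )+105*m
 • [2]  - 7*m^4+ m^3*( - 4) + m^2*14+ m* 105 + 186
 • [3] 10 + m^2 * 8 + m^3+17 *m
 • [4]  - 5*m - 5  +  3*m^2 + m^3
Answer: 1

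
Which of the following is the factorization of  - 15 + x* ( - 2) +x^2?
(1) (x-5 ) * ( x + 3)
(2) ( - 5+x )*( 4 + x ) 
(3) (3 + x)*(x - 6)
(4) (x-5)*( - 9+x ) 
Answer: 1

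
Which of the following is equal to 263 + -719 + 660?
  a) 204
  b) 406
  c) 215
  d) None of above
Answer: a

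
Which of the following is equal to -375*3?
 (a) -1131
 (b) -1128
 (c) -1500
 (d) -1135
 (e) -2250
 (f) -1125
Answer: f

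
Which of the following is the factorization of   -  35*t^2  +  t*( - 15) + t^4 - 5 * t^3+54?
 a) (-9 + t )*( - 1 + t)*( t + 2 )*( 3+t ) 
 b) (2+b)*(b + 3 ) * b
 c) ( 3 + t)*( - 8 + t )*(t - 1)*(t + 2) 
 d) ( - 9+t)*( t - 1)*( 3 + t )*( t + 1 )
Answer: a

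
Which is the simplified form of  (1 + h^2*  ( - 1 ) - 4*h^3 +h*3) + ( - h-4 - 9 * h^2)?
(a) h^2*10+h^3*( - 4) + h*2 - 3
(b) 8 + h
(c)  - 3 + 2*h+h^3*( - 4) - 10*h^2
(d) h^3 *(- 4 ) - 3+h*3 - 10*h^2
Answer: c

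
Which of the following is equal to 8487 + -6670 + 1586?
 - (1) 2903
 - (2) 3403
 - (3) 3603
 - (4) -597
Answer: 2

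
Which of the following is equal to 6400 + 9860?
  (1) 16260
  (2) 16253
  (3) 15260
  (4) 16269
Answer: 1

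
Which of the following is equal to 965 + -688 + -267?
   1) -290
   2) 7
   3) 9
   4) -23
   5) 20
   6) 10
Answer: 6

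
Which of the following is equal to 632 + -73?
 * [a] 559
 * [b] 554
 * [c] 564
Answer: a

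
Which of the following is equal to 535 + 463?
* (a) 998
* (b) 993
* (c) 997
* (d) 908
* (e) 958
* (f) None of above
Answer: a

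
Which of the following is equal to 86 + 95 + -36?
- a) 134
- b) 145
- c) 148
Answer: b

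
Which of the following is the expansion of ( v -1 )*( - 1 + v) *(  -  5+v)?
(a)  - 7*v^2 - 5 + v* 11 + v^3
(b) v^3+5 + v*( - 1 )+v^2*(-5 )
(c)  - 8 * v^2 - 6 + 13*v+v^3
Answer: a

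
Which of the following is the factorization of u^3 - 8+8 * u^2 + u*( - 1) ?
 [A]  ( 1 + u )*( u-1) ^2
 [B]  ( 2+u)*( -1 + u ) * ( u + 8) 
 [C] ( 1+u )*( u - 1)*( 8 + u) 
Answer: C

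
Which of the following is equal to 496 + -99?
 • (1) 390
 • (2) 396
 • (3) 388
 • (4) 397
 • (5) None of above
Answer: 4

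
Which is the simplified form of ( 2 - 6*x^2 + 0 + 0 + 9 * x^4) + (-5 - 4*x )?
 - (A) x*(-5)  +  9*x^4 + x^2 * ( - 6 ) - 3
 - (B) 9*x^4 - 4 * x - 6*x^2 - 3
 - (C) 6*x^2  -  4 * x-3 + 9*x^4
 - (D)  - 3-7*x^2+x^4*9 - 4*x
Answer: B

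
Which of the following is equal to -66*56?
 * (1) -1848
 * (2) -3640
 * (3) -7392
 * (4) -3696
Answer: 4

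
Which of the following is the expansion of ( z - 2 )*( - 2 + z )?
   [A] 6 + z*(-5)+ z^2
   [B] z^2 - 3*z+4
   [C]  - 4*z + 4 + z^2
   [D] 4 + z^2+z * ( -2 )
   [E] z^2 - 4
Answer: C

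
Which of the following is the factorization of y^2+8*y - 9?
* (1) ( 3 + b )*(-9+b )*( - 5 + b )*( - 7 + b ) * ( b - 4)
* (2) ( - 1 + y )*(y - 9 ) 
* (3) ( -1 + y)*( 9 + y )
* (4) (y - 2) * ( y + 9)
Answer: 3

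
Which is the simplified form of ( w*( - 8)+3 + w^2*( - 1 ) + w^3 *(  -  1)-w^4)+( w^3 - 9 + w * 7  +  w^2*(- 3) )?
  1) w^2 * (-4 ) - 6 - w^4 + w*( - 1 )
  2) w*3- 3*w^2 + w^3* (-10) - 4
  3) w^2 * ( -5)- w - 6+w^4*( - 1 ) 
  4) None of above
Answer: 1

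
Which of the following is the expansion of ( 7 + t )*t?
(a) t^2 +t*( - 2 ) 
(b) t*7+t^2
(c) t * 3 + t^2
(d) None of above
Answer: b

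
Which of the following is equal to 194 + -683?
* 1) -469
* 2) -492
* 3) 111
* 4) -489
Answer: 4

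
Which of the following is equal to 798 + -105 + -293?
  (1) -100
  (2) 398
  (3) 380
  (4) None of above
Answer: 4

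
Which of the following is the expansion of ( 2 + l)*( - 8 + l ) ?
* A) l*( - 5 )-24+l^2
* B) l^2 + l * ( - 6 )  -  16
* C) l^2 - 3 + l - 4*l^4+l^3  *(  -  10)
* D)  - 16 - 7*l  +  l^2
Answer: B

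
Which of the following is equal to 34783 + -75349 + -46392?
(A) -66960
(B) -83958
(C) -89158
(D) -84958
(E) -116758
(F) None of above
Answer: F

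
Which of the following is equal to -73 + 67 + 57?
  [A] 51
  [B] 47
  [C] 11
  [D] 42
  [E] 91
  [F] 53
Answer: A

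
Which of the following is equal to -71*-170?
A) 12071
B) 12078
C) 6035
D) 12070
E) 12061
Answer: D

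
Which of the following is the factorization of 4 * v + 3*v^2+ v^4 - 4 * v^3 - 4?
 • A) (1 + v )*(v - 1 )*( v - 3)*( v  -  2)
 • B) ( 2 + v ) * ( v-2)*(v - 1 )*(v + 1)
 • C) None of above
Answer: C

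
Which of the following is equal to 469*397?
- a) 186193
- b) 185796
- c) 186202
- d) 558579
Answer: a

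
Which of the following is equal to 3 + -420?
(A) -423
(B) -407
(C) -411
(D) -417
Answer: D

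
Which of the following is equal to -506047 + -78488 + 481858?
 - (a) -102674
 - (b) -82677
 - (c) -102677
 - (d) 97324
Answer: c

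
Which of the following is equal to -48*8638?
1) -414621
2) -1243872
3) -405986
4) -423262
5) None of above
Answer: 5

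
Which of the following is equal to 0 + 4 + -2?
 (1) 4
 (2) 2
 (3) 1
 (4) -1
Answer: 2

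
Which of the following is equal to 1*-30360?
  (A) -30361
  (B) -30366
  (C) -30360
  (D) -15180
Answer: C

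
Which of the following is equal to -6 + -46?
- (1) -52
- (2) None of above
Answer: 1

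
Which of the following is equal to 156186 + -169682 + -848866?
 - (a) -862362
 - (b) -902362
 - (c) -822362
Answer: a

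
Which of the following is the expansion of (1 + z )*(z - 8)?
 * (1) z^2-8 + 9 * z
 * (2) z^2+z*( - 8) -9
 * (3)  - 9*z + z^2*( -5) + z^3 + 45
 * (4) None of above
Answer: 4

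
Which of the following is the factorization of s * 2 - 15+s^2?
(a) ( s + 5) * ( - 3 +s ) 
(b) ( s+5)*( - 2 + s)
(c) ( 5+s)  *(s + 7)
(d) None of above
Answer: a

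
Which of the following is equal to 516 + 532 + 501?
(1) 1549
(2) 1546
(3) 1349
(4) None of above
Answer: 1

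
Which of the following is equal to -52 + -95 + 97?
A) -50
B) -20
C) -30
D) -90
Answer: A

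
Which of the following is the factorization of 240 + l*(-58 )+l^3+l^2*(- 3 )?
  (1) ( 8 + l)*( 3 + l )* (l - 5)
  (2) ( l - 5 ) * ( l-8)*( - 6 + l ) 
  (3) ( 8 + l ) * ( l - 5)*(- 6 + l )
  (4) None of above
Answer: 3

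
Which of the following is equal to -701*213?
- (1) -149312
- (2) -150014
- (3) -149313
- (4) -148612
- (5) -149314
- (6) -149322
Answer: 3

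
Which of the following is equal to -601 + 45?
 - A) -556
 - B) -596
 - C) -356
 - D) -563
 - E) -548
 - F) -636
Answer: A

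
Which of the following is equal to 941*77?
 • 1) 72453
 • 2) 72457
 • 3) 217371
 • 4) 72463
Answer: 2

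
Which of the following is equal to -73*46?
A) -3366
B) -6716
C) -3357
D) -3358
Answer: D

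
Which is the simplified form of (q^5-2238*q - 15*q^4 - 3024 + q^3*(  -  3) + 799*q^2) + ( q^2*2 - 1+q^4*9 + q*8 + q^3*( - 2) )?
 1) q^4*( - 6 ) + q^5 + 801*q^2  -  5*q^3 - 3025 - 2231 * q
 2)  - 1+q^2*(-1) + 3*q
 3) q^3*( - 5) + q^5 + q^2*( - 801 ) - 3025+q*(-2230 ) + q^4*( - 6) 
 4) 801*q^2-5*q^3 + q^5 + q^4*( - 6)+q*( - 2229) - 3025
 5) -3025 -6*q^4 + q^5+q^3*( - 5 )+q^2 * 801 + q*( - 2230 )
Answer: 5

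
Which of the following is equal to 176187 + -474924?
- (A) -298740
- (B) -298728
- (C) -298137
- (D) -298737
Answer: D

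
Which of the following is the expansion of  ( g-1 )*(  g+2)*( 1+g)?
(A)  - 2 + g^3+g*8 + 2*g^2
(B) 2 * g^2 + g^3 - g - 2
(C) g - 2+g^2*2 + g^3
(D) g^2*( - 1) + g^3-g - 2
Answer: B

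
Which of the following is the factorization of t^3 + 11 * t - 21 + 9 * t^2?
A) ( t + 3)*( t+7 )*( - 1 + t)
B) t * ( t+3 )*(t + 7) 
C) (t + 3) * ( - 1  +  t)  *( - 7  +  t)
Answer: A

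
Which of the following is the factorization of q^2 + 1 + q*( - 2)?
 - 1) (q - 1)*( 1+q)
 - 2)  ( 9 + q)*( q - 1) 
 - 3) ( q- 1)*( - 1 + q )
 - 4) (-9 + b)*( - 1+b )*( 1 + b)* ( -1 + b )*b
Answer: 3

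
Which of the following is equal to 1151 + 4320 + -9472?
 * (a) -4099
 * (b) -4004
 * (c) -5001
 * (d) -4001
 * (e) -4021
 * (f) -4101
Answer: d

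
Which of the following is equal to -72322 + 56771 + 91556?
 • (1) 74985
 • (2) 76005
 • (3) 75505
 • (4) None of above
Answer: 2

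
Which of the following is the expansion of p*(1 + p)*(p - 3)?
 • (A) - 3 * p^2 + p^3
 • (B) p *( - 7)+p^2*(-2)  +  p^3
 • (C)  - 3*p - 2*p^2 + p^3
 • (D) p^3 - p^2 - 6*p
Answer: C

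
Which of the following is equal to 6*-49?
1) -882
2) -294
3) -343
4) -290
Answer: 2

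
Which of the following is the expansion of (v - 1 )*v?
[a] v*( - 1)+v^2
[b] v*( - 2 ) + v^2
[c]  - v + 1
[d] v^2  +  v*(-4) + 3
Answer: a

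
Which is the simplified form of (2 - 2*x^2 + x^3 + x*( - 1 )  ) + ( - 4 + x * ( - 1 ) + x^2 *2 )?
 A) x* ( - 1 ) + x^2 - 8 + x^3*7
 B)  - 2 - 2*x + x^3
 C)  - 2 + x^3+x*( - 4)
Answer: B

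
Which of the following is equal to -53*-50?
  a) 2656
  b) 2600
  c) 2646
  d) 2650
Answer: d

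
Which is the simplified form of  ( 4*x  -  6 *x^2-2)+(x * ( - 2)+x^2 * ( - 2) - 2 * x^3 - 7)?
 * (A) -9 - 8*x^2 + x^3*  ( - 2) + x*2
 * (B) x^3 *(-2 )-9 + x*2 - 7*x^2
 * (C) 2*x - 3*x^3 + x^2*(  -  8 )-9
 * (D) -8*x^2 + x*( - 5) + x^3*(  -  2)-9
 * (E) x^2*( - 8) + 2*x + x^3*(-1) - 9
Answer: A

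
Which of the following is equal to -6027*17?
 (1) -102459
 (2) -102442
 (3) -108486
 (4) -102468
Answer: 1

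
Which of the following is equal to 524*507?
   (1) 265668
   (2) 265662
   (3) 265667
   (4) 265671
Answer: 1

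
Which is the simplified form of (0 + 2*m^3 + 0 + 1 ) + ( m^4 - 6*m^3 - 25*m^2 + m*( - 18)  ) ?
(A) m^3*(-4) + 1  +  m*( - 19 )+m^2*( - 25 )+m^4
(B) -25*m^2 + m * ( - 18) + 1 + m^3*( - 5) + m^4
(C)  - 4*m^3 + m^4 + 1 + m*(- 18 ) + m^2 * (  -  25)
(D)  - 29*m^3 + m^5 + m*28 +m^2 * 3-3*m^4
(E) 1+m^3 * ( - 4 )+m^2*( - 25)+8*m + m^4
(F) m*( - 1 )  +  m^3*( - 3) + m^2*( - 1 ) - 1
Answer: C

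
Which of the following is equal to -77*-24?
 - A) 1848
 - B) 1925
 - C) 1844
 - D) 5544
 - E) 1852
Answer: A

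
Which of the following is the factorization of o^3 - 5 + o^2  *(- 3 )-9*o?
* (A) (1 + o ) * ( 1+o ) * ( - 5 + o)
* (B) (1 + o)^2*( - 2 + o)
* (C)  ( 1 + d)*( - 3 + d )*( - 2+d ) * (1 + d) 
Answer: A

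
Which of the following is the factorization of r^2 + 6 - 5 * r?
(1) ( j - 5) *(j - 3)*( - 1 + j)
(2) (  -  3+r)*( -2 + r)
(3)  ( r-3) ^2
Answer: 2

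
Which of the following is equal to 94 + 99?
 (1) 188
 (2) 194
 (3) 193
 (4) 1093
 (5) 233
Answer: 3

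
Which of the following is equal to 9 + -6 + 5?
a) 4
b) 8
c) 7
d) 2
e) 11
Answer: b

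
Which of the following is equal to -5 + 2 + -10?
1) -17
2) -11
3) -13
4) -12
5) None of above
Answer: 3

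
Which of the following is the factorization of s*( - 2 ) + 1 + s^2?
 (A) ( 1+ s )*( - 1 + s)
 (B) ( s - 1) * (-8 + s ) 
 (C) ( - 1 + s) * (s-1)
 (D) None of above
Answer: C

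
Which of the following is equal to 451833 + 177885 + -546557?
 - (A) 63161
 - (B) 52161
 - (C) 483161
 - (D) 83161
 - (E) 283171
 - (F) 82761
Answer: D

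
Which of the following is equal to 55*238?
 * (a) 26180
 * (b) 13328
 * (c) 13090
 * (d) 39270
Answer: c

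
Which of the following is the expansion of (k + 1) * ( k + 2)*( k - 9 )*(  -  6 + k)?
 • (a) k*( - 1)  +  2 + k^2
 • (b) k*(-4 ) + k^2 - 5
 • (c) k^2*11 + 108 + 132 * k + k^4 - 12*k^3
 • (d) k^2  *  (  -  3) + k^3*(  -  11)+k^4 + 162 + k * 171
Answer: c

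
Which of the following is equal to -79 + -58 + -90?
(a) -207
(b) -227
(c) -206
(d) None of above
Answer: b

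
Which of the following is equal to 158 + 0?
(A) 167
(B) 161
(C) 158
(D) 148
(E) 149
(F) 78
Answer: C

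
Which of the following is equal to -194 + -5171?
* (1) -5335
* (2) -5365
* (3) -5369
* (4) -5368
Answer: 2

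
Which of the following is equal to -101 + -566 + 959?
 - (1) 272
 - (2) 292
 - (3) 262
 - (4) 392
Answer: 2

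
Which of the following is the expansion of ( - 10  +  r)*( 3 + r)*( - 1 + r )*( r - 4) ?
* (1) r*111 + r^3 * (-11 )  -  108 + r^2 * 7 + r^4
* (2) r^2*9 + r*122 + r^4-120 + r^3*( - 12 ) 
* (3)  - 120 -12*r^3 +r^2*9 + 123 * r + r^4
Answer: 2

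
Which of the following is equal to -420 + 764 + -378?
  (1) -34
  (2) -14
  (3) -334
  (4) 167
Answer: 1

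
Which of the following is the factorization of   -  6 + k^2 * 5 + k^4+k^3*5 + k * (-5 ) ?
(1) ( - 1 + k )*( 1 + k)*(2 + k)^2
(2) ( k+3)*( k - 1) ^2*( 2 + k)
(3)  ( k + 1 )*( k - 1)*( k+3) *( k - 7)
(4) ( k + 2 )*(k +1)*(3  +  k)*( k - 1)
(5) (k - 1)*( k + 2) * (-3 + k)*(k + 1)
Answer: 4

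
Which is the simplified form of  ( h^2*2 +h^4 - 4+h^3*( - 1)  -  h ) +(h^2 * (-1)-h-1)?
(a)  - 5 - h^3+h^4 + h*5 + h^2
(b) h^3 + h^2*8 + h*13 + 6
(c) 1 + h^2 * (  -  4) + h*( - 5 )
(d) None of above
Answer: d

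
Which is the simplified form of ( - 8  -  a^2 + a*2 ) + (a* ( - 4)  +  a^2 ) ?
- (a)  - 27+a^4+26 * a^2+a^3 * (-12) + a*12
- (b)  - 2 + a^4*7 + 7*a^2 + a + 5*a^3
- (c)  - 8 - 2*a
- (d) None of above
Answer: c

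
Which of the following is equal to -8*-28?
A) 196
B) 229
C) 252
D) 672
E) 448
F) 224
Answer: F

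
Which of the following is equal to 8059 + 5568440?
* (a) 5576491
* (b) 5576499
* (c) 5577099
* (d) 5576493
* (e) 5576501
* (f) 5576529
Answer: b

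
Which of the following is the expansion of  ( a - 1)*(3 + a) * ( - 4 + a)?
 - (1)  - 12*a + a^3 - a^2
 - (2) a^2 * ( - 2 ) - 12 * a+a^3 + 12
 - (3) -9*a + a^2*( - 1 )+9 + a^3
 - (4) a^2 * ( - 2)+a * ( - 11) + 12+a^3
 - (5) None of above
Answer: 4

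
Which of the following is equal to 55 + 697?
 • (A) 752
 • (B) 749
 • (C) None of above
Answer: A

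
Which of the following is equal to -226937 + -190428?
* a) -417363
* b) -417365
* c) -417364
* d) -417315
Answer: b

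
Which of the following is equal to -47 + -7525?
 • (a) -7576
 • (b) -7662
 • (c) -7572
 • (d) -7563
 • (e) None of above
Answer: c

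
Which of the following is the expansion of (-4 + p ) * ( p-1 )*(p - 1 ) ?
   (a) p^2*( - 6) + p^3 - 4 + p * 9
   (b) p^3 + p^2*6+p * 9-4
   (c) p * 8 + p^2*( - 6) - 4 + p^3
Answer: a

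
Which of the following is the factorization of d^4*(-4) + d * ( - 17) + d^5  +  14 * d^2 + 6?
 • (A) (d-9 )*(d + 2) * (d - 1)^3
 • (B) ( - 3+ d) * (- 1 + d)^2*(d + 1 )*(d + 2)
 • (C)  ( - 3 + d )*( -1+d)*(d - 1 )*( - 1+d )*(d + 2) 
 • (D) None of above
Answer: C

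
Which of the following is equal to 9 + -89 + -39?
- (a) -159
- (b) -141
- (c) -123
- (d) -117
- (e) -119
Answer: e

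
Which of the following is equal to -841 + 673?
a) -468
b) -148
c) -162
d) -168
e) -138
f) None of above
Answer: d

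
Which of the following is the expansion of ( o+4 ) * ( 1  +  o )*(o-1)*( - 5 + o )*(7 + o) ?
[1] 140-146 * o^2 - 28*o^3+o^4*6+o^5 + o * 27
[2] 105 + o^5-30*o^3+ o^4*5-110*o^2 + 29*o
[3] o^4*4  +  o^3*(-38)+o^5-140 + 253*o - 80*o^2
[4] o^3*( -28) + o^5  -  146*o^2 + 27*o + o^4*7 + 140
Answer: 1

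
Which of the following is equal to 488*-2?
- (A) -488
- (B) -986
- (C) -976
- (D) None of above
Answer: C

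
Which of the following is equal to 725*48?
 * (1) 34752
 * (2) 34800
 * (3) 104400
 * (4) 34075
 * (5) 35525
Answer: 2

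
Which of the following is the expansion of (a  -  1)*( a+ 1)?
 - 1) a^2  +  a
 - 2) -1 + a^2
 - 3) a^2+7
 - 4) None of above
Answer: 2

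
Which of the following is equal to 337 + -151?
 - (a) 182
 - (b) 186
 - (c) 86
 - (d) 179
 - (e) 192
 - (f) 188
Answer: b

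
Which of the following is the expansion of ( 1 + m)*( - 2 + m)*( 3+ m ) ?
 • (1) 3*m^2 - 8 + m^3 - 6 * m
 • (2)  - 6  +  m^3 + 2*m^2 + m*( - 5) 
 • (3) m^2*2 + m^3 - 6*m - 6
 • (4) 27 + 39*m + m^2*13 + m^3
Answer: 2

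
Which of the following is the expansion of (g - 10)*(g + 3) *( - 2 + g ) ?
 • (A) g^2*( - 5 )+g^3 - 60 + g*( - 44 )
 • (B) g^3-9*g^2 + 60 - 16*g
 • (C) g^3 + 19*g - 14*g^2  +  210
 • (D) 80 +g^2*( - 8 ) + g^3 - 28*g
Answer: B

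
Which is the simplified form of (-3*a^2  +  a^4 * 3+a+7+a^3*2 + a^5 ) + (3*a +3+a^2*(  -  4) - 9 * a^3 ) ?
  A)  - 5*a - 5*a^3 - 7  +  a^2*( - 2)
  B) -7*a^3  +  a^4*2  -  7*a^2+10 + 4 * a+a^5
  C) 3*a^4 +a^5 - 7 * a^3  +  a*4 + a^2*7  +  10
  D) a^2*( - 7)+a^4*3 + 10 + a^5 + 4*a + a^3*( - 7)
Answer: D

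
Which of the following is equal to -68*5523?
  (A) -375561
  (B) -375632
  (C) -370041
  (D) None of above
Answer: D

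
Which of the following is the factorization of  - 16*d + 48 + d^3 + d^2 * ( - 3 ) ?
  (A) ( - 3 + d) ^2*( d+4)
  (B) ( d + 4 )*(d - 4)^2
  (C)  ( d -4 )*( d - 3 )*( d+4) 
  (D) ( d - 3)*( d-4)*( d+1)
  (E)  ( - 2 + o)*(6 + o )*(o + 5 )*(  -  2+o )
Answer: C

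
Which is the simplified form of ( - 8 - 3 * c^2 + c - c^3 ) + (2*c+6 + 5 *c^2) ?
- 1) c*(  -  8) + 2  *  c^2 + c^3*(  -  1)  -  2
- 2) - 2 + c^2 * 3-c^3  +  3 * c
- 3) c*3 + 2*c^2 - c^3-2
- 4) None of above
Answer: 3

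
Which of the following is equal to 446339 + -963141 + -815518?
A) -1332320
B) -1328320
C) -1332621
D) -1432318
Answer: A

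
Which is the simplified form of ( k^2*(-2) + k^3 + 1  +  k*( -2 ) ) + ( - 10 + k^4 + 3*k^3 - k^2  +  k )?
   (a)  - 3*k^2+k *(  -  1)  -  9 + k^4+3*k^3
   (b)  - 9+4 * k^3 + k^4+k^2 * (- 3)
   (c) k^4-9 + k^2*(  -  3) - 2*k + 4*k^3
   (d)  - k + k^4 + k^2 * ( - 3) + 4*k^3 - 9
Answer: d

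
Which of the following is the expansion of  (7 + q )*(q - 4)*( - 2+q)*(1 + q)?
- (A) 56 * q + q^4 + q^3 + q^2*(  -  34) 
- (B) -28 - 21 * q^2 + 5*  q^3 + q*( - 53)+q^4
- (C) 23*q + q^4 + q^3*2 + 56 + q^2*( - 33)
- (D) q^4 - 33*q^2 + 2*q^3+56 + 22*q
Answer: D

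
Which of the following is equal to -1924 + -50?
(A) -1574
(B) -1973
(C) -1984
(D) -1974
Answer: D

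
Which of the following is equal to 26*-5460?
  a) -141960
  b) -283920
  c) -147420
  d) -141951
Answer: a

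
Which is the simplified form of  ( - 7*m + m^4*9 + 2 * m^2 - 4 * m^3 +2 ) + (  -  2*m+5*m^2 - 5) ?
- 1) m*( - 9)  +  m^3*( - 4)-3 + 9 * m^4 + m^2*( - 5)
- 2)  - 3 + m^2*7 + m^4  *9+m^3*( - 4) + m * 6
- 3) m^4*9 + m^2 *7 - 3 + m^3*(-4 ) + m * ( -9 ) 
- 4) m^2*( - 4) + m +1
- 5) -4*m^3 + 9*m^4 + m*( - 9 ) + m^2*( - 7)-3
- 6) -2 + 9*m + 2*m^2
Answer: 3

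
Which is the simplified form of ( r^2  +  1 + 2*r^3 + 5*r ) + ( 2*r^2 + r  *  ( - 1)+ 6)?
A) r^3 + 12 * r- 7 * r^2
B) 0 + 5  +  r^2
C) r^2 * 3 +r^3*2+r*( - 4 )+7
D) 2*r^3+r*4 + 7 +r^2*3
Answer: D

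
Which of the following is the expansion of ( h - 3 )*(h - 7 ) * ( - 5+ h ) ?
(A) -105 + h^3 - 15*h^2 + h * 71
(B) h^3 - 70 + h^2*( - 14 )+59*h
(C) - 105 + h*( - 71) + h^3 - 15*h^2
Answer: A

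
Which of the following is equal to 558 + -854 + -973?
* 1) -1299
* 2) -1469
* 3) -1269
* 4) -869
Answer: 3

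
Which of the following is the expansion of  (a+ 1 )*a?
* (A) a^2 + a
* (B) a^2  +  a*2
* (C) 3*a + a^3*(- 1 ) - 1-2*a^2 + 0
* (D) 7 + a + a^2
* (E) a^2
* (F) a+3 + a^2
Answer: A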